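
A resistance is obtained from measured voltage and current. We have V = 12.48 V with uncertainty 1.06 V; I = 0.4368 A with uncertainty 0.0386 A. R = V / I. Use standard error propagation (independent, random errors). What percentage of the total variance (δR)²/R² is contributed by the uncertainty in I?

52.0%

(δR/R)² = (1·δV/V)² + (-1·δI/I)²
  V term: (1×0.0849)² = 0.00721
  I term: (-1×0.0884)² = 0.00781
Total = 0.0150. Share from I = 0.00781/0.0150 = 0.520.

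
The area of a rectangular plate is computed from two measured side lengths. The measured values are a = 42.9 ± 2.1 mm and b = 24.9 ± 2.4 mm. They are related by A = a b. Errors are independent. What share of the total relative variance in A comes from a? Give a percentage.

20.5%

(δA/A)² = (1·δa/a)² + (1·δb/b)²
  a term: (1×0.0490)² = 0.00240
  b term: (1×0.0964)² = 0.00929
Total = 0.0117. Share from a = 0.00240/0.0117 = 0.205.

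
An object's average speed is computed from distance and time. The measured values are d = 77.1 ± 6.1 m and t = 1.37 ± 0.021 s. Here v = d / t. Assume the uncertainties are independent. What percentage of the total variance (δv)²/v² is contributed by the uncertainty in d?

(δv/v)² = (1·δd/d)² + (-1·δt/t)²
  d term: (1×0.0791)² = 0.00626
  t term: (-1×0.0153)² = 0.000235
Total = 0.00649. Share from d = 0.00626/0.00649 = 0.964.

96.4%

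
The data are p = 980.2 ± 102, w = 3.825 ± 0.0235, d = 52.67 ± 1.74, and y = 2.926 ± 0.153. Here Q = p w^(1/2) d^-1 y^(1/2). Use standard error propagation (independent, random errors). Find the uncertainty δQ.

6.99

For a monomial Q ∝ p, w^(1/2), d^-1, y^(1/2), fractional errors add in quadrature:
  (1·δp/p)² = (1×0.104)² = 0.0108;  (½·δw/w)² = (0.5×0.00614)² = 9.44e-06;  (-1·δd/d)² = (-1×0.0330)² = 0.00109;  (½·δy/y)² = (0.5×0.0523)² = 0.000684
δQ/Q = √(0.0126) = 0.112
Q = 62.26, so δQ = 0.112 × 62.26 = 6.99.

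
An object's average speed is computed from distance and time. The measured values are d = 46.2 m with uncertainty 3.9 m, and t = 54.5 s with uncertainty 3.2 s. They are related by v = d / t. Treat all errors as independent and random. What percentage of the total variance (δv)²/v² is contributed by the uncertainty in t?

32.6%

(δv/v)² = (1·δd/d)² + (-1·δt/t)²
  d term: (1×0.0844)² = 0.00713
  t term: (-1×0.0587)² = 0.00345
Total = 0.0106. Share from t = 0.00345/0.0106 = 0.326.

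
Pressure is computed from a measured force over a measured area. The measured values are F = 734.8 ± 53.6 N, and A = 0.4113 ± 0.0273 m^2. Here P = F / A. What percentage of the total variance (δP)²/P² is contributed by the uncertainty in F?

(δP/P)² = (1·δF/F)² + (-1·δA/A)²
  F term: (1×0.0729)² = 0.00532
  A term: (-1×0.0664)² = 0.00441
Total = 0.00973. Share from F = 0.00532/0.00973 = 0.547.

54.7%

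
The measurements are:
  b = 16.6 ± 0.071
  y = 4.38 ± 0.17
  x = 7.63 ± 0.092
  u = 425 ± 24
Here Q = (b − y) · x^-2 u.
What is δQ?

Let w = b − y = 12.2. δw = √(δb² + δy²) = √(0.00504 + 0.0289) = 0.184, so δw/w = 0.0151.
Q is then a monomial in w, x, u:
δQ/Q = √((δw/w)² + (-2·δx/x)² + (1·δu/u)²) = √(0.000227 + 0.000582 + 0.00319) = 0.0632
Q = 89.2, so δQ = 0.0632 × 89.2 = 5.64.

5.64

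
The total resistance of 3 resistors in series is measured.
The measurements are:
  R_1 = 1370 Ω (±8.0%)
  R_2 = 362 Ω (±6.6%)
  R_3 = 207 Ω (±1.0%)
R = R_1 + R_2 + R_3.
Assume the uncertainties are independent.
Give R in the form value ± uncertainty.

Sums and differences: (δR)² = Σ (cᵢ δxᵢ)².
  (δR_1)² = 12000;  (δR_2)² = 571;  (δR_3)² = 4.28
δR = √(12600) = 112 Ω
R = 1940 Ω.

1940 ± 112 Ω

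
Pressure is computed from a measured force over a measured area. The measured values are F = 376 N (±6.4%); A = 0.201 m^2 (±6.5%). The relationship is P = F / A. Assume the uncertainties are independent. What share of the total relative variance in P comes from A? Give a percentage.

(δP/P)² = (1·δF/F)² + (-1·δA/A)²
  F term: (1×0.0640)² = 0.00410
  A term: (-1×0.0650)² = 0.00423
Total = 0.00832. Share from A = 0.00423/0.00832 = 0.508.

50.8%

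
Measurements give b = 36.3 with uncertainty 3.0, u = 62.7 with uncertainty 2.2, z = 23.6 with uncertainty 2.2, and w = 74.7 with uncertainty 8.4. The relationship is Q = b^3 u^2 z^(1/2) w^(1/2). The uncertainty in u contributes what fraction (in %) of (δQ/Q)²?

6.87%

(δQ/Q)² = (3·δb/b)² + (2·δu/u)² + (½·δz/z)² + (½·δw/w)²
  b term: (3×0.0826)² = 0.0615
  u term: (2×0.0351)² = 0.00492
  z term: (0.5×0.0932)² = 0.00217
  w term: (0.5×0.112)² = 0.00316
Total = 0.0717. Share from u = 0.00492/0.0717 = 0.0687.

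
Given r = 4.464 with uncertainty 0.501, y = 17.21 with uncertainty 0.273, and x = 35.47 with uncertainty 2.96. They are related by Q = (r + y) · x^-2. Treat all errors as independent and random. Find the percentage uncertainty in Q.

Let u = r + y = 21.67. δu = √(δr² + δy²) = √(0.251 + 0.0745) = 0.571, so δu/u = 0.0263.
Q is then a monomial in u, x:
δQ/Q = √((δu/u)² + (-2·δx/x)²) = √(0.000693 + 0.0279) = 0.169

16.9%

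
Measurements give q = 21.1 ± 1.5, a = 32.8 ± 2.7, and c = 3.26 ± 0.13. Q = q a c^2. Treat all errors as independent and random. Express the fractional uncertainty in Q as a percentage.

13.5%

Relative error in a monomial: (δQ/Q)² = Σ (nᵢ · δxᵢ/xᵢ)².
  (1·δq/q)² = (1×0.0711)² = 0.00505;  (1·δa/a)² = (1×0.0823)² = 0.00678;  (2·δc/c)² = (2×0.0399)² = 0.00636
δQ/Q = √(0.0182) = 0.135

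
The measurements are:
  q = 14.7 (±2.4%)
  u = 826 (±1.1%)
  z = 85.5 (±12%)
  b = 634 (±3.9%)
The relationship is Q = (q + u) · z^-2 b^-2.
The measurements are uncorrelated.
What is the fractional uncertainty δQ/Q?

Let w = q + u = 841. δw = √(δq² + δu²) = √(0.124 + 82.6) = 9.09, so δw/w = 0.0108.
Q is then a monomial in w, z, b:
δQ/Q = √((δw/w)² + (-2·δz/z)² + (-2·δb/b)²) = √(0.000117 + 0.0576 + 0.00608) = 0.253

0.253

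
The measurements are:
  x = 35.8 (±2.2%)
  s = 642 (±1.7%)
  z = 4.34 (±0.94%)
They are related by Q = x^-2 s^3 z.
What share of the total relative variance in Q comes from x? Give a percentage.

41.9%

(δQ/Q)² = (-2·δx/x)² + (3·δs/s)² + (1·δz/z)²
  x term: (-2×0.0220)² = 0.00194
  s term: (3×0.0170)² = 0.00260
  z term: (1×0.00940)² = 8.84e-05
Total = 0.00463. Share from x = 0.00194/0.00463 = 0.419.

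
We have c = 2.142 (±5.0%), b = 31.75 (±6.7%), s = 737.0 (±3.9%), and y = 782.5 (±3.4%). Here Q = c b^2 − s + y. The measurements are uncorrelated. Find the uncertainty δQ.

Let p = c·b^2 = 2159. δp/p = √((1·δc/c)² + (2·δb/b)²) = √(0.00250 + 0.0180) = 0.143, so δp = 309.
Q = p − s + y: δQ = √(δp² + δs² + δy²) = √(95400 + 826 + 708) = 311

311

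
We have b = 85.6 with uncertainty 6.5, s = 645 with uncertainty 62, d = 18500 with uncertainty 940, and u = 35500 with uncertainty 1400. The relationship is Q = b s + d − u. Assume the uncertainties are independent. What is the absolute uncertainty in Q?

Let p = b·s = 55200. δp/p = √((1·δb/b)² + (1·δs/s)²) = √(0.00577 + 0.00924) = 0.122, so δp = 6760.
Q = p + d − u: δQ = √(δp² + δd² + δu²) = √(4.57e+07 + 8.84e+05 + 1.96e+06) = 6970

6970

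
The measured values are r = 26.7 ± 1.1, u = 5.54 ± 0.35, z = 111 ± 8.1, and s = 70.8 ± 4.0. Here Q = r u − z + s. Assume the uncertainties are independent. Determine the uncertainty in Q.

Let p = r·u = 148. δp/p = √((1·δr/r)² + (1·δu/u)²) = √(0.00170 + 0.00399) = 0.0754, so δp = 11.2.
Q = p − z + s: δQ = √(δp² + δz² + δs²) = √(124 + 65.6 + 16.0) = 14.4

14.4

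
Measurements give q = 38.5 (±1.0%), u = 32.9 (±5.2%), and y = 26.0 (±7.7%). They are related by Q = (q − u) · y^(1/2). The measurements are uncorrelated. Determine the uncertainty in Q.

Let w = q − u = 5.60. δw = √(δq² + δu²) = √(0.148 + 2.93) = 1.75, so δw/w = 0.313.
Q is then a monomial in w, y:
δQ/Q = √((δw/w)² + (½·δy/y)²) = √(0.0981 + 0.00148) = 0.315
Q = 28.6, so δQ = 0.315 × 28.6 = 9.01.

9.01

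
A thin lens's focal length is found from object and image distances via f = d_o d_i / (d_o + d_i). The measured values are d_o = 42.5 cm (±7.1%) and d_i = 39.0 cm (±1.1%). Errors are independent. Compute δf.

∂f/∂d_o = (d_i/(d_o+d_i))² = 0.229;  ∂f/∂d_i = (d_o/(d_o+d_i))² = 0.272
δf = √((∂f/∂d_o · δd_o)² + (∂f/∂d_i · δd_i)²) = √(0.477 + 0.0136) = 0.701 cm

0.701 cm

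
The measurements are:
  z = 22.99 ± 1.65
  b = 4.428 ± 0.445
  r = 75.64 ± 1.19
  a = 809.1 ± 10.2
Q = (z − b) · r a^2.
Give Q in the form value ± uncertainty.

Let u = z − b = 18.56. δu = √(δz² + δb²) = √(2.72 + 0.198) = 1.71, so δu/u = 0.0921.
Q is then a monomial in u, r, a:
δQ/Q = √((δu/u)² + (1·δr/r)² + (2·δa/a)²) = √(0.00848 + 0.000248 + 0.000636) = 0.0967
Q = 9.191e+08, so δQ = 0.0967 × 9.191e+08 = 8.89e+07.

(9.191 ± 0.889) × 10^8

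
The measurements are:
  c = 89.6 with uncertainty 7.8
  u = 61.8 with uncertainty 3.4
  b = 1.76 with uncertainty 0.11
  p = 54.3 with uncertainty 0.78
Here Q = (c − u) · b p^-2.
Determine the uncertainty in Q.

0.00521

Let w = c − u = 27.8. δw = √(δc² + δu²) = √(60.8 + 11.6) = 8.51, so δw/w = 0.306.
Q is then a monomial in w, b, p:
δQ/Q = √((δw/w)² + (1·δb/b)² + (-2·δp/p)²) = √(0.0937 + 0.00391 + 0.000825) = 0.314
Q = 0.0166, so δQ = 0.314 × 0.0166 = 0.00521.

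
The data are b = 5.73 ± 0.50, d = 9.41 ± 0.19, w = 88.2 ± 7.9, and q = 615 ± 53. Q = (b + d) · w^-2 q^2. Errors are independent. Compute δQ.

185

Let u = b + d = 15.1. δu = √(δb² + δd²) = √(0.250 + 0.0361) = 0.535, so δu/u = 0.0353.
Q is then a monomial in u, w, q:
δQ/Q = √((δu/u)² + (-2·δw/w)² + (2·δq/q)²) = √(0.00125 + 0.0321 + 0.0297) = 0.251
Q = 736, so δQ = 0.251 × 736 = 185.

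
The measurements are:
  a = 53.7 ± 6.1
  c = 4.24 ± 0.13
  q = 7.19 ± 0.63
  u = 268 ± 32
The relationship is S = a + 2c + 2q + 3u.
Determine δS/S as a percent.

For a sum/difference, combine absolute errors in quadrature:
  (δa)² = 37.2;  (2·δc)² = 0.0676;  (2·δq)² = 1.59;  (3·δu)² = 9220
δS = √(9250) = 96.2
S = 881, so δS/S = 96.2/881 = 0.109.

10.9%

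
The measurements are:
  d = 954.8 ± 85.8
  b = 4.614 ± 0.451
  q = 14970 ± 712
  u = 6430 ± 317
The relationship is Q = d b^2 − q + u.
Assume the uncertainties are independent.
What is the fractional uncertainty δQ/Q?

0.377

Let p = d·b^2 = 20330. δp/p = √((1·δd/d)² + (2·δb/b)²) = √(0.00808 + 0.0382) = 0.215, so δp = 4370.
Q = p − q + u: δQ = √(δp² + δq² + δu²) = √(1.91e+07 + 5.07e+05 + 1e+05) = 4440
Q = 11790, so δQ/Q = 4440/11790 = 0.377.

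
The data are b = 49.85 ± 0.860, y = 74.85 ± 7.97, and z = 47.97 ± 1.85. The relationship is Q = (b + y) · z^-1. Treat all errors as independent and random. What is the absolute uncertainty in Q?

0.195

Let u = b + y = 124.7. δu = √(δb² + δy²) = √(0.740 + 63.5) = 8.02, so δu/u = 0.0643.
Q is then a monomial in u, z:
δQ/Q = √((δu/u)² + (-1·δz/z)²) = √(0.00413 + 0.00149) = 0.0750
Q = 2.600, so δQ = 0.0750 × 2.600 = 0.195.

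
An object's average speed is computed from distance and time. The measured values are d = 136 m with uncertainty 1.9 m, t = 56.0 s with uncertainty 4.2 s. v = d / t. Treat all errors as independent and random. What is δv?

For a monomial v ∝ d, t^-1, fractional errors add in quadrature:
  (1·δd/d)² = (1×0.0140)² = 0.000195;  (-1·δt/t)² = (-1×0.0750)² = 0.00562
δv/v = √(0.00582) = 0.0763
v = 2.43 m/s, so δv = 0.0763 × 2.43 = 0.185 m/s.

0.185 m/s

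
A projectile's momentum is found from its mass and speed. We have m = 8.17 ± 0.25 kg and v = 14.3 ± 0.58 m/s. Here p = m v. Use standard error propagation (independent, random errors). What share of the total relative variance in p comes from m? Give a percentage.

36.3%

(δp/p)² = (1·δm/m)² + (1·δv/v)²
  m term: (1×0.0306)² = 0.000936
  v term: (1×0.0406)² = 0.00165
Total = 0.00258. Share from m = 0.000936/0.00258 = 0.363.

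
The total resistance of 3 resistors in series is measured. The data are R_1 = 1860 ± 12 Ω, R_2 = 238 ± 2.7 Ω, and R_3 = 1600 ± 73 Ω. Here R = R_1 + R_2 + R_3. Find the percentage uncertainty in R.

Each term contributes (cᵢ δxᵢ)² to (δR)²:
  (δR_1)² = 144;  (δR_2)² = 7.29;  (δR_3)² = 5330
δR = √(5480) = 74.0 Ω
R = 3700 Ω, so δR/R = 74.0/3700 = 0.0200.

2.00%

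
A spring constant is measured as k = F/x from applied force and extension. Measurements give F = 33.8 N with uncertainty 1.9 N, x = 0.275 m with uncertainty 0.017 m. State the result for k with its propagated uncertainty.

123 ± 10.3 N/m

For a monomial k ∝ F, x^-1, fractional errors add in quadrature:
  (1·δF/F)² = (1×0.0562)² = 0.00316;  (-1·δx/x)² = (-1×0.0618)² = 0.00382
δk/k = √(0.00698) = 0.0836
k = 123 N/m, so δk = 0.0836 × 123 = 10.3 N/m.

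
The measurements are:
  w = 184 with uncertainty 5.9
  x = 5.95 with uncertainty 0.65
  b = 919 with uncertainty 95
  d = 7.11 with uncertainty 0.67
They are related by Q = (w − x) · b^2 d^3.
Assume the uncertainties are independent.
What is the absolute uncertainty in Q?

1.9e+10

Let u = w − x = 178. δu = √(δw² + δx²) = √(34.8 + 0.423) = 5.94, so δu/u = 0.0333.
Q is then a monomial in u, b, d:
δQ/Q = √((δu/u)² + (2·δb/b)² + (3·δd/d)²) = √(0.00111 + 0.0427 + 0.0799) = 0.352
Q = 5.4e+10, so δQ = 0.352 × 5.4e+10 = 1.9e+10.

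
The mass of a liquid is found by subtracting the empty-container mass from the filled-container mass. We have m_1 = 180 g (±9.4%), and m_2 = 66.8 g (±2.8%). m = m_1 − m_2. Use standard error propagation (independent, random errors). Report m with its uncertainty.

113 ± 17.0 g

Absolute uncertainties add in quadrature for a linear combination:
  (δm_1)² = 286;  (δm_2)² = 3.50
δm = √(290) = 17.0 g
m = 113 g.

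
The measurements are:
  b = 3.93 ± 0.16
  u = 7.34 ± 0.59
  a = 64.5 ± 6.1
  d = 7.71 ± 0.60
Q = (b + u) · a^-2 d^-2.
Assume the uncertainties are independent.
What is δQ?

1.14e-05

Let w = b + u = 11.3. δw = √(δb² + δu²) = √(0.0256 + 0.348) = 0.611, so δw/w = 0.0542.
Q is then a monomial in w, a, d:
δQ/Q = √((δw/w)² + (-2·δa/a)² + (-2·δd/d)²) = √(0.00294 + 0.0358 + 0.0242) = 0.251
Q = 4.56e-05, so δQ = 0.251 × 4.56e-05 = 1.14e-05.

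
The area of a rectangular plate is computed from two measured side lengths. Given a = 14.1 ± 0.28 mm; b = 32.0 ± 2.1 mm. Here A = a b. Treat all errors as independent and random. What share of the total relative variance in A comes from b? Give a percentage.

(δA/A)² = (1·δa/a)² + (1·δb/b)²
  a term: (1×0.0199)² = 0.000394
  b term: (1×0.0656)² = 0.00431
Total = 0.00470. Share from b = 0.00431/0.00470 = 0.916.

91.6%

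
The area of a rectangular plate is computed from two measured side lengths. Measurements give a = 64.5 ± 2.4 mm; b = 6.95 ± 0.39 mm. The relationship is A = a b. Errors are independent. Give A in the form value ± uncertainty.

For a monomial A ∝ a, b, fractional errors add in quadrature:
  (1·δa/a)² = (1×0.0372)² = 0.00138;  (1·δb/b)² = (1×0.0561)² = 0.00315
δA/A = √(0.00453) = 0.0673
A = 448 mm^2, so δA = 0.0673 × 448 = 30.2 mm^2.

448 ± 30.2 mm^2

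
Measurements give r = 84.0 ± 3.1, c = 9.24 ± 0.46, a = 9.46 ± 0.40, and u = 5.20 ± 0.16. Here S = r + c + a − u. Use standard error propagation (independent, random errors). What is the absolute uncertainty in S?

3.16

For a sum/difference, combine absolute errors in quadrature:
  (δr)² = 9.61;  (δc)² = 0.212;  (δa)² = 0.160;  (δu)² = 0.0256
δS = √(10.0) = 3.16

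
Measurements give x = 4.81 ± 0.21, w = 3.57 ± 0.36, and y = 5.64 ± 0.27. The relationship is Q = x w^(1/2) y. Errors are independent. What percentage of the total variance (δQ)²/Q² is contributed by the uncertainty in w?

37.7%

(δQ/Q)² = (1·δx/x)² + (½·δw/w)² + (1·δy/y)²
  x term: (1×0.0437)² = 0.00191
  w term: (0.5×0.101)² = 0.00254
  y term: (1×0.0479)² = 0.00229
Total = 0.00674. Share from w = 0.00254/0.00674 = 0.377.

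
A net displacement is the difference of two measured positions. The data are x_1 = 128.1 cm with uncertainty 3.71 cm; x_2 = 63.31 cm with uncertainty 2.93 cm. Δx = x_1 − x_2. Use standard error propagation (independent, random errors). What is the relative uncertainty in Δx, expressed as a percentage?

7.30%

Each term contributes (cᵢ δxᵢ)² to (δΔx)²:
  (δx_1)² = 13.8;  (δx_2)² = 8.58
δΔx = √(22.3) = 4.73 cm
Δx = 64.79 cm, so δΔx/Δx = 4.73/64.79 = 0.0730.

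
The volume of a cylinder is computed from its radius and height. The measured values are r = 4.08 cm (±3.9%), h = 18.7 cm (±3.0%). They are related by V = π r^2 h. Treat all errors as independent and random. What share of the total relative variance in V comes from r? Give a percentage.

87.1%

(δV/V)² = (2·δr/r)² + (1·δh/h)²
  r term: (2×0.0390)² = 0.00608
  h term: (1×0.0300)² = 0.000900
Total = 0.00698. Share from r = 0.00608/0.00698 = 0.871.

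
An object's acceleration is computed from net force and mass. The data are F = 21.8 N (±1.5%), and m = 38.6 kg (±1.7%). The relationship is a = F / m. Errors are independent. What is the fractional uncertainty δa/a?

Each factor contributes (exponent × relative error)² to (δa/a)²:
  (1·δF/F)² = (1×0.0150)² = 0.000225;  (-1·δm/m)² = (-1×0.0170)² = 0.000289
δa/a = √(0.000514) = 0.0227

0.0227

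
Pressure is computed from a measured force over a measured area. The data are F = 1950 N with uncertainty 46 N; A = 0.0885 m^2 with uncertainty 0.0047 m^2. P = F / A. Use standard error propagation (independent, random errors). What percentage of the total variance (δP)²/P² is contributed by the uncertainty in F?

16.5%

(δP/P)² = (1·δF/F)² + (-1·δA/A)²
  F term: (1×0.0236)² = 0.000556
  A term: (-1×0.0531)² = 0.00282
Total = 0.00338. Share from F = 0.000556/0.00338 = 0.165.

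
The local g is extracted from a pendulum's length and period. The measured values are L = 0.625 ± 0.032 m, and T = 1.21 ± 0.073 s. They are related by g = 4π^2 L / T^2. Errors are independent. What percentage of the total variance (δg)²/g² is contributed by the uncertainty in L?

15.3%

(δg/g)² = (1·δL/L)² + (-2·δT/T)²
  L term: (1×0.0512)² = 0.00262
  T term: (-2×0.0603)² = 0.0146
Total = 0.0172. Share from L = 0.00262/0.0172 = 0.153.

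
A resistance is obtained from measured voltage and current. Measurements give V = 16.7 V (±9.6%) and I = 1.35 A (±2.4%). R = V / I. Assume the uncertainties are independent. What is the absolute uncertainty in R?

R is a product of powers, so relative uncertainties combine in quadrature:
  (1·δV/V)² = (1×0.0960)² = 0.00922;  (-1·δI/I)² = (-1×0.0240)² = 0.000576
δR/R = √(0.00979) = 0.0990
R = 12.4 Ω, so δR = 0.0990 × 12.4 = 1.22 Ω.

1.22 Ω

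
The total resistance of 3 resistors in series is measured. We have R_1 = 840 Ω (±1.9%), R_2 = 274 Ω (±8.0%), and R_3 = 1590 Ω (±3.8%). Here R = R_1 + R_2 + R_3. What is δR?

Each term contributes (cᵢ δxᵢ)² to (δR)²:
  (δR_1)² = 255;  (δR_2)² = 480;  (δR_3)² = 3650
δR = √(4390) = 66.2 Ω

66.2 Ω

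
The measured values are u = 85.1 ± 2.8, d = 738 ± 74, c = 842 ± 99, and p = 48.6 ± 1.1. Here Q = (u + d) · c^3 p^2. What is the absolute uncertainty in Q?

Let w = u + d = 823. δw = √(δu² + δd²) = √(7.84 + 5480) = 74.1, so δw/w = 0.0900.
Q is then a monomial in w, c, p:
δQ/Q = √((δw/w)² + (3·δc/c)² + (2·δp/p)²) = √(0.00809 + 0.124 + 0.00205) = 0.367
Q = 1.16e+15, so δQ = 0.367 × 1.16e+15 = 4.26e+14.

4.26e+14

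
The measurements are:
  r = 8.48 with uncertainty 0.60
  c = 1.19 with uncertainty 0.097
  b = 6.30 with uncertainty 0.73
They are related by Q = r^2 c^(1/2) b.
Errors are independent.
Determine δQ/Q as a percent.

18.7%

Q is a product of powers, so relative uncertainties combine in quadrature:
  (2·δr/r)² = (2×0.0708)² = 0.0200;  (½·δc/c)² = (0.5×0.0815)² = 0.00166;  (1·δb/b)² = (1×0.116)² = 0.0134
δQ/Q = √(0.0351) = 0.187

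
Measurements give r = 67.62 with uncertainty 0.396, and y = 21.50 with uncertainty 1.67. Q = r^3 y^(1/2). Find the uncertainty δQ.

61100

Products/powers → add relative errors in quadrature, weighted by exponent:
  (3·δr/r)² = (3×0.00586)² = 0.000309;  (½·δy/y)² = (0.5×0.0777)² = 0.00151
δQ/Q = √(0.00182) = 0.0426
Q = 1.434e+06, so δQ = 0.0426 × 1.434e+06 = 61100.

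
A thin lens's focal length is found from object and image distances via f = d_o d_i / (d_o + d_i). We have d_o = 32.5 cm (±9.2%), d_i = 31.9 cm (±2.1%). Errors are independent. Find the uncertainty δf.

∂f/∂d_o = (d_i/(d_o+d_i))² = 0.245;  ∂f/∂d_i = (d_o/(d_o+d_i))² = 0.255
δf = √((∂f/∂d_o · δd_o)² + (∂f/∂d_i · δd_i)²) = √(0.538 + 0.0291) = 0.753 cm

0.753 cm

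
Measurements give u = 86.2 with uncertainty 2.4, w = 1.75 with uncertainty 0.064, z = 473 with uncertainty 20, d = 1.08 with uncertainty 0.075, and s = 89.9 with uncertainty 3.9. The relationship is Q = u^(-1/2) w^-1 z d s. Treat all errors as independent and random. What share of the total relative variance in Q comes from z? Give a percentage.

(δQ/Q)² = (−½·δu/u)² + (-1·δw/w)² + (1·δz/z)² + (1·δd/d)² + (1·δs/s)²
  u term: (-0.5×0.0278)² = 0.000194
  w term: (-1×0.0366)² = 0.00134
  z term: (1×0.0423)² = 0.00179
  d term: (1×0.0694)² = 0.00482
  s term: (1×0.0434)² = 0.00188
Total = 0.0100. Share from z = 0.00179/0.0100 = 0.178.

17.8%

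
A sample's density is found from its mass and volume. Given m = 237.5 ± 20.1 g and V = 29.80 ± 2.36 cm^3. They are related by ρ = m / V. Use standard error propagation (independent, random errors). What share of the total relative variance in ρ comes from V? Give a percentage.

46.7%

(δρ/ρ)² = (1·δm/m)² + (-1·δV/V)²
  m term: (1×0.0846)² = 0.00716
  V term: (-1×0.0792)² = 0.00627
Total = 0.0134. Share from V = 0.00627/0.0134 = 0.467.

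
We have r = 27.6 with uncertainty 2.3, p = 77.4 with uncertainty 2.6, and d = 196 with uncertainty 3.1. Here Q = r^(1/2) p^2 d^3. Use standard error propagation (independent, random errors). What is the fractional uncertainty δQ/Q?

Q is a product of powers, so relative uncertainties combine in quadrature:
  (½·δr/r)² = (0.5×0.0833)² = 0.00174;  (2·δp/p)² = (2×0.0336)² = 0.00451;  (3·δd/d)² = (3×0.0158)² = 0.00225
δQ/Q = √(0.00850) = 0.0922

0.0922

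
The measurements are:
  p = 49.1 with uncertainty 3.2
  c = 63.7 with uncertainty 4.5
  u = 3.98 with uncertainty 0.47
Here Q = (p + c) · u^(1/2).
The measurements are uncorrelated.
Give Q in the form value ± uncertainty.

Let w = p + c = 113. δw = √(δp² + δc²) = √(10.2 + 20.2) = 5.52, so δw/w = 0.0490.
Q is then a monomial in w, u:
δQ/Q = √((δw/w)² + (½·δu/u)²) = √(0.00240 + 0.00349) = 0.0767
Q = 225, so δQ = 0.0767 × 225 = 17.3.

225 ± 17.3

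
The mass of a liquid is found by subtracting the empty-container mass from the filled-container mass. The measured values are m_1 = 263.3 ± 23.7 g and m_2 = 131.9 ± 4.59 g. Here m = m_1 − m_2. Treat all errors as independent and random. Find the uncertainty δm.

24.1 g

Each term contributes (cᵢ δxᵢ)² to (δm)²:
  (δm_1)² = 562;  (δm_2)² = 21.1
δm = √(583) = 24.1 g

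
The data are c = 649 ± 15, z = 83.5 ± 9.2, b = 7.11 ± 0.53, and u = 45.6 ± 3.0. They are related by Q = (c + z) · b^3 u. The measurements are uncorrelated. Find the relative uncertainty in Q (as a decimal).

Let w = c + z = 732. δw = √(δc² + δz²) = √(225 + 84.6) = 17.6, so δw/w = 0.0240.
Q is then a monomial in w, b, u:
δQ/Q = √((δw/w)² + (3·δb/b)² + (1·δu/u)²) = √(0.000577 + 0.0500 + 0.00433) = 0.234

0.234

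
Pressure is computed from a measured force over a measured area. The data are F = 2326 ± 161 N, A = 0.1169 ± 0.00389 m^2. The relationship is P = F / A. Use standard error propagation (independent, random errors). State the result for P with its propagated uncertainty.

19900 ± 1530 Pa

Since P is a product/quotient, work with relative uncertainties:
  (1·δF/F)² = (1×0.0692)² = 0.00479;  (-1·δA/A)² = (-1×0.0333)² = 0.00111
δP/P = √(0.00590) = 0.0768
P = 19900 Pa, so δP = 0.0768 × 19900 = 1530 Pa.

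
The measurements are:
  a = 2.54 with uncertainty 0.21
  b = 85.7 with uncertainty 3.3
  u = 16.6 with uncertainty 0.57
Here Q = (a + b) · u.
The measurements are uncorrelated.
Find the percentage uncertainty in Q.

5.08%

Let w = a + b = 88.2. δw = √(δa² + δb²) = √(0.0441 + 10.9) = 3.31, so δw/w = 0.0375.
Q is then a monomial in w, u:
δQ/Q = √((δw/w)² + (1·δu/u)²) = √(0.00140 + 0.00118) = 0.0508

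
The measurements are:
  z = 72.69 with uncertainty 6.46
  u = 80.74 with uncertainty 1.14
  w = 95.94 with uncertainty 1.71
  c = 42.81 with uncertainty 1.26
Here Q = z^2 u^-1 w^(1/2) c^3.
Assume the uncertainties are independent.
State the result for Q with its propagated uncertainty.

(5.029 ± 1.00) × 10^7

Relative error in a monomial: (δQ/Q)² = Σ (nᵢ · δxᵢ/xᵢ)².
  (2·δz/z)² = (2×0.0889)² = 0.0316;  (-1·δu/u)² = (-1×0.0141)² = 0.000199;  (½·δw/w)² = (0.5×0.0178)² = 7.94e-05;  (3·δc/c)² = (3×0.0294)² = 0.00780
δQ/Q = √(0.0397) = 0.199
Q = 5.029e+07, so δQ = 0.199 × 5.029e+07 = 1e+07.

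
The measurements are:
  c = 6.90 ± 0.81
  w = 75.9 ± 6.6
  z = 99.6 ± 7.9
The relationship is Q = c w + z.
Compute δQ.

Let p = c·w = 524. δp/p = √((1·δc/c)² + (1·δw/w)²) = √(0.0138 + 0.00756) = 0.146, so δp = 76.5.
Q = p + z: δQ = √(δp² + δz²) = √(5850 + 62.4) = 76.9

76.9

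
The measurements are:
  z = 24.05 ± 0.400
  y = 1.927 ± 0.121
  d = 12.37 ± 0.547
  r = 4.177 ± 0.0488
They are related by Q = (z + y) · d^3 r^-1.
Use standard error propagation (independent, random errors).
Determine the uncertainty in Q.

1580

Let u = z + y = 25.98. δu = √(δz² + δy²) = √(0.160 + 0.0146) = 0.418, so δu/u = 0.0161.
Q is then a monomial in u, d, r:
δQ/Q = √((δu/u)² + (3·δd/d)² + (-1·δr/r)²) = √(0.000259 + 0.0176 + 0.000136) = 0.134
Q = 11770, so δQ = 0.134 × 11770 = 1580.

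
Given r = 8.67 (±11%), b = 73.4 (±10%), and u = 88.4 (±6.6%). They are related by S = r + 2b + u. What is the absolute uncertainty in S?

15.8

Sums and differences: (δS)² = Σ (cᵢ δxᵢ)².
  (δr)² = 0.910;  (2·δb)² = 216;  (δu)² = 34.0
δS = √(250) = 15.8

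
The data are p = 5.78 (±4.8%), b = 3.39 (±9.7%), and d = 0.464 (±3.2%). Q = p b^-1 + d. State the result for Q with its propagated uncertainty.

Let w = p·b^-1 = 1.71. δw/w = √((1·δp/p)² + (-1·δb/b)²) = √(0.00230 + 0.00941) = 0.108, so δw = 0.185.
Q = w + d: δQ = √(δw² + δd²) = √(0.0341 + 0.000220) = 0.185
Q = 2.17.

2.17 ± 0.185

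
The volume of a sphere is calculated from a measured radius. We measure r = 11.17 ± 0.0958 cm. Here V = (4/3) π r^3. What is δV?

V is a product of powers, so relative uncertainties combine in quadrature:
  (3·δr/r)² = (3×0.00858)² = 0.000662
δV/V = √(0.000662) = 0.0257
V = 5838 cm^3, so δV = 0.0257 × 5838 = 150 cm^3.

150 cm^3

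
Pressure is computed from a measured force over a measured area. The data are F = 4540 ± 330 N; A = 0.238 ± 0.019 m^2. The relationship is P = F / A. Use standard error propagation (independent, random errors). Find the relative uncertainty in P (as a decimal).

Each factor contributes (exponent × relative error)² to (δP/P)²:
  (1·δF/F)² = (1×0.0727)² = 0.00528;  (-1·δA/A)² = (-1×0.0798)² = 0.00637
δP/P = √(0.0117) = 0.108

0.108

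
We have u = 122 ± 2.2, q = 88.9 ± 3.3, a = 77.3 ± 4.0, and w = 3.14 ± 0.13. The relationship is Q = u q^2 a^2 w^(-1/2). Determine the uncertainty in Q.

Since Q is a product/quotient, work with relative uncertainties:
  (1·δu/u)² = (1×0.0180)² = 0.000325;  (2·δq/q)² = (2×0.0371)² = 0.00551;  (2·δa/a)² = (2×0.0517)² = 0.0107;  (−½·δw/w)² = (-0.5×0.0414)² = 0.000429
δQ/Q = √(0.0170) = 0.130
Q = 3.25e+09, so δQ = 0.130 × 3.25e+09 = 4.24e+08.

4.24e+08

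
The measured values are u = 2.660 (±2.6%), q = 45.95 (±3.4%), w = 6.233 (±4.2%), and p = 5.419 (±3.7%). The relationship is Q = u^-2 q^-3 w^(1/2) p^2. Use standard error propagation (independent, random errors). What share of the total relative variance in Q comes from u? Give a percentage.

(δQ/Q)² = (-2·δu/u)² + (-3·δq/q)² + (½·δw/w)² + (2·δp/p)²
  u term: (-2×0.0260)² = 0.00270
  q term: (-3×0.0340)² = 0.0104
  w term: (0.5×0.0420)² = 0.000441
  p term: (2×0.0370)² = 0.00548
Total = 0.0190. Share from u = 0.00270/0.0190 = 0.142.

14.2%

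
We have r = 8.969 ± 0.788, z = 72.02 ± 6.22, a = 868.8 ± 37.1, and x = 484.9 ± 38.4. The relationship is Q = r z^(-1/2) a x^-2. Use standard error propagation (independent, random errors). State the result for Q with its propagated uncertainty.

Q is a product of powers, so relative uncertainties combine in quadrature:
  (1·δr/r)² = (1×0.0879)² = 0.00772;  (−½·δz/z)² = (-0.5×0.0864)² = 0.00186;  (1·δa/a)² = (1×0.0427)² = 0.00182;  (-2·δx/x)² = (-2×0.0792)² = 0.0251
δQ/Q = √(0.0365) = 0.191
Q = 0.003905, so δQ = 0.191 × 0.003905 = 0.000746.

0.003905 ± 0.000746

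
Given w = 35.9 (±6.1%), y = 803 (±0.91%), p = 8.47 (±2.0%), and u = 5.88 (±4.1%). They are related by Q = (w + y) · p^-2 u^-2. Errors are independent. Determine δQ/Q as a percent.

9.17%

Let h = w + y = 839. δh = √(δw² + δy²) = √(4.80 + 53.4) = 7.63, so δh/h = 0.00909.
Q is then a monomial in h, p, u:
δQ/Q = √((δh/h)² + (-2·δp/p)² + (-2·δu/u)²) = √(8.27e-05 + 0.00160 + 0.00672) = 0.0917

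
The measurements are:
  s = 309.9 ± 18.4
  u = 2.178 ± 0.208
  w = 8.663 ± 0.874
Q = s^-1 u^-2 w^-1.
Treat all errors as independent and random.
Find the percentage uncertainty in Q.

22.4%

Each factor contributes (exponent × relative error)² to (δQ/Q)²:
  (-1·δs/s)² = (-1×0.0594)² = 0.00353;  (-2·δu/u)² = (-2×0.0955)² = 0.0365;  (-1·δw/w)² = (-1×0.101)² = 0.0102
δQ/Q = √(0.0502) = 0.224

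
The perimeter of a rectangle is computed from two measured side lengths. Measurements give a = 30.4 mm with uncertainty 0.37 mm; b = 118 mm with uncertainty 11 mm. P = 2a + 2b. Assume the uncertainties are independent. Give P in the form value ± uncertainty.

297 ± 22.0 mm

P is a linear combination, so absolute uncertainties add in quadrature:
  (2·δa)² = 0.548;  (2·δb)² = 484
δP = √(485) = 22.0 mm
P = 297 mm.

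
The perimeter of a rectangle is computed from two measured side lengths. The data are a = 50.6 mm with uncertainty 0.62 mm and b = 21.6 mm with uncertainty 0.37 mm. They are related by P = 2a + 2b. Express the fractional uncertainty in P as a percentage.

1.00%

Sums and differences: (δP)² = Σ (cᵢ δxᵢ)².
  (2·δa)² = 1.54;  (2·δb)² = 0.548
δP = √(2.09) = 1.44 mm
P = 144 mm, so δP/P = 1.44/144 = 0.0100.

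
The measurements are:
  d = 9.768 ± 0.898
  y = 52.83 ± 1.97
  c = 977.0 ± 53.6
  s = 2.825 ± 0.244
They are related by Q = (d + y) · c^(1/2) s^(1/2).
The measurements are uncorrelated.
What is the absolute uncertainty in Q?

203

Let u = d + y = 62.60. δu = √(δd² + δy²) = √(0.806 + 3.88) = 2.17, so δu/u = 0.0346.
Q is then a monomial in u, c, s:
δQ/Q = √((δu/u)² + (½·δc/c)² + (½·δs/s)²) = √(0.00120 + 0.000752 + 0.00187) = 0.0618
Q = 3289, so δQ = 0.0618 × 3289 = 203.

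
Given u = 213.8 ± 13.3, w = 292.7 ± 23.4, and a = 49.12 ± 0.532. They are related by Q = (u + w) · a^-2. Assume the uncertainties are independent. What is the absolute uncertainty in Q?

Let h = u + w = 506.5. δh = √(δu² + δw²) = √(177 + 548) = 26.9, so δh/h = 0.0531.
Q is then a monomial in h, a:
δQ/Q = √((δh/h)² + (-2·δa/a)²) = √(0.00282 + 0.000469) = 0.0574
Q = 0.2099, so δQ = 0.0574 × 0.2099 = 0.0120.

0.0120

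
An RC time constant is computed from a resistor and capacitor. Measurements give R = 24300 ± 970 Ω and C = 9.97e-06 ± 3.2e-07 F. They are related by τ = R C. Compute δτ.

Relative error in a monomial: (δτ/τ)² = Σ (nᵢ · δxᵢ/xᵢ)².
  (1·δR/R)² = (1×0.0399)² = 0.00159;  (1·δC/C)² = (1×0.0321)² = 0.00103
δτ/τ = √(0.00262) = 0.0512
τ = 0.242 s, so δτ = 0.0512 × 0.242 = 0.0124 s.

0.0124 s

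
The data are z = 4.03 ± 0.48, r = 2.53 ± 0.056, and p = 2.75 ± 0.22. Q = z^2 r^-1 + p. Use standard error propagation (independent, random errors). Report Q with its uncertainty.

Let w = z^2·r^-1 = 6.42. δw/w = √((2·δz/z)² + (-1·δr/r)²) = √(0.0567 + 0.000490) = 0.239, so δw = 1.54.
Q = w + p: δQ = √(δw² + δp²) = √(2.36 + 0.0484) = 1.55
Q = 9.17.

9.17 ± 1.55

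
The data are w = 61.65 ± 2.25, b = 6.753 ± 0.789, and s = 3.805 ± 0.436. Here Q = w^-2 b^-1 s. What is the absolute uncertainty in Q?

2.66e-05

For a monomial Q ∝ w^-2, b^-1, s, fractional errors add in quadrature:
  (-2·δw/w)² = (-2×0.0365)² = 0.00533;  (-1·δb/b)² = (-1×0.117)² = 0.0137;  (1·δs/s)² = (1×0.115)² = 0.0131
δQ/Q = √(0.0321) = 0.179
Q = 0.0001482, so δQ = 0.179 × 0.0001482 = 2.66e-05.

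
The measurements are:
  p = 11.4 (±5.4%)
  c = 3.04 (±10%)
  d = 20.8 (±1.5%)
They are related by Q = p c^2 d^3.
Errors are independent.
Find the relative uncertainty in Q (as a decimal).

0.212

For a monomial Q ∝ p, c^2, d^3, fractional errors add in quadrature:
  (1·δp/p)² = (1×0.0540)² = 0.00292;  (2·δc/c)² = (2×0.100)² = 0.0400;  (3·δd/d)² = (3×0.0150)² = 0.00202
δQ/Q = √(0.0449) = 0.212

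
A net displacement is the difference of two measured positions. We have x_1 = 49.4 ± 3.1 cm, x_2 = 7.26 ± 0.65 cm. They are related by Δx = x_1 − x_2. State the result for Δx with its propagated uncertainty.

42.1 ± 3.17 cm

Each term contributes (cᵢ δxᵢ)² to (δΔx)²:
  (δx_1)² = 9.61;  (δx_2)² = 0.423
δΔx = √(10.0) = 3.17 cm
Δx = 42.1 cm.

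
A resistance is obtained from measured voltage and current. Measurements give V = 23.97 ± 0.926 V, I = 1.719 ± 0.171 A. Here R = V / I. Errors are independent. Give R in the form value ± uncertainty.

R is a product of powers, so relative uncertainties combine in quadrature:
  (1·δV/V)² = (1×0.0386)² = 0.00149;  (-1·δI/I)² = (-1×0.0995)² = 0.00990
δR/R = √(0.0114) = 0.107
R = 13.94 Ω, so δR = 0.107 × 13.94 = 1.49 Ω.

13.94 ± 1.49 Ω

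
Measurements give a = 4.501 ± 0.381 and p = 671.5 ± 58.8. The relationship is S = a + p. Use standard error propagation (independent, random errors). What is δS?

Absolute uncertainties add in quadrature for a linear combination:
  (δa)² = 0.145;  (δp)² = 3460
δS = √(3460) = 58.8

58.8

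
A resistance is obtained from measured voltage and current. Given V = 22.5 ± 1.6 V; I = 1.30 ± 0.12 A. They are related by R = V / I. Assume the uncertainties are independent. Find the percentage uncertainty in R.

Since R is a product/quotient, work with relative uncertainties:
  (1·δV/V)² = (1×0.0711)² = 0.00506;  (-1·δI/I)² = (-1×0.0923)² = 0.00852
δR/R = √(0.0136) = 0.117

11.7%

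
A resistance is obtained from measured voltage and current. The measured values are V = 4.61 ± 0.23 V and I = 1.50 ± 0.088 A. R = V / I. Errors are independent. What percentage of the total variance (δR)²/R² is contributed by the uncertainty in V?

42.0%

(δR/R)² = (1·δV/V)² + (-1·δI/I)²
  V term: (1×0.0499)² = 0.00249
  I term: (-1×0.0587)² = 0.00344
Total = 0.00593. Share from V = 0.00249/0.00593 = 0.420.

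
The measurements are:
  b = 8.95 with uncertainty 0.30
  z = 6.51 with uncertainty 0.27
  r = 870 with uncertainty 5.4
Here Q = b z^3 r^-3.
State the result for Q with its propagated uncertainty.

Since Q is a product/quotient, work with relative uncertainties:
  (1·δb/b)² = (1×0.0335)² = 0.00112;  (3·δz/z)² = (3×0.0415)² = 0.0155;  (-3·δr/r)² = (-3×0.00621)² = 0.000347
δQ/Q = √(0.0170) = 0.130
Q = 3.75e-06, so δQ = 0.130 × 3.75e-06 = 4.88e-07.

(3.75 ± 0.488) × 10^-6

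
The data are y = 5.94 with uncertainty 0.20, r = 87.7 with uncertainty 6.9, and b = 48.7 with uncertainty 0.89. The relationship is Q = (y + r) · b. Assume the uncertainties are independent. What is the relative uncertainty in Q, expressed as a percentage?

7.59%

Let u = y + r = 93.6. δu = √(δy² + δr²) = √(0.0400 + 47.6) = 6.90, so δu/u = 0.0737.
Q is then a monomial in u, b:
δQ/Q = √((δu/u)² + (1·δb/b)²) = √(0.00543 + 0.000334) = 0.0759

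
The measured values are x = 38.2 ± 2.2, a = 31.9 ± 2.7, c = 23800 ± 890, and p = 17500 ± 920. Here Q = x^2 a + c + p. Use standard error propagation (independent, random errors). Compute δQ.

6780

Let w = x^2·a = 46500. δw/w = √((2·δx/x)² + (1·δa/a)²) = √(0.0133 + 0.00716) = 0.143, so δw = 6650.
Q = w + c + p: δQ = √(δw² + δc² + δp²) = √(4.43e+07 + 7.92e+05 + 8.46e+05) = 6780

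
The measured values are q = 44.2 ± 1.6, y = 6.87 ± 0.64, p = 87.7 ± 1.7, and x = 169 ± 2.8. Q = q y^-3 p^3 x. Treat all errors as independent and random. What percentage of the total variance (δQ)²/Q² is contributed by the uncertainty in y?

(δQ/Q)² = (1·δq/q)² + (-3·δy/y)² + (3·δp/p)² + (1·δx/x)²
  q term: (1×0.0362)² = 0.00131
  y term: (-3×0.0932)² = 0.0781
  p term: (3×0.0194)² = 0.00338
  x term: (1×0.0166)² = 0.000275
Total = 0.0831. Share from y = 0.0781/0.0831 = 0.940.

94.0%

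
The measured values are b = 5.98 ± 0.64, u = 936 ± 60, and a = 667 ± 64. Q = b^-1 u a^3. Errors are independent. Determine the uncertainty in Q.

1.46e+10

Since Q is a product/quotient, work with relative uncertainties:
  (-1·δb/b)² = (-1×0.107)² = 0.0115;  (1·δu/u)² = (1×0.0641)² = 0.00411;  (3·δa/a)² = (3×0.0960)² = 0.0829
δQ/Q = √(0.0984) = 0.314
Q = 4.64e+10, so δQ = 0.314 × 4.64e+10 = 1.46e+10.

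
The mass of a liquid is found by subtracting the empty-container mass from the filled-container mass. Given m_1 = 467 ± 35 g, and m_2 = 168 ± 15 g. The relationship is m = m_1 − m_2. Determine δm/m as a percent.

m is a linear combination, so absolute uncertainties add in quadrature:
  (δm_1)² = 1220;  (δm_2)² = 225
δm = √(1450) = 38.1 g
m = 299 g, so δm/m = 38.1/299 = 0.127.

12.7%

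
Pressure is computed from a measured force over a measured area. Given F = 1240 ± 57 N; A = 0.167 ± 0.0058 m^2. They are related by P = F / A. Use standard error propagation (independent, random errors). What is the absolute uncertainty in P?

428 Pa

Each factor contributes (exponent × relative error)² to (δP/P)²:
  (1·δF/F)² = (1×0.0460)² = 0.00211;  (-1·δA/A)² = (-1×0.0347)² = 0.00121
δP/P = √(0.00332) = 0.0576
P = 7430 Pa, so δP = 0.0576 × 7430 = 428 Pa.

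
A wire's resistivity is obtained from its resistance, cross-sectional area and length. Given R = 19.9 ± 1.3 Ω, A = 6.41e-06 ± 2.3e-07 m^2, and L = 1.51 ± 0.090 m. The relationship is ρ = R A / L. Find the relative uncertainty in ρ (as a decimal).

Since ρ is a product/quotient, work with relative uncertainties:
  (1·δR/R)² = (1×0.0653)² = 0.00427;  (1·δA/A)² = (1×0.0359)² = 0.00129;  (-1·δL/L)² = (-1×0.0596)² = 0.00355
δρ/ρ = √(0.00911) = 0.0954

0.0954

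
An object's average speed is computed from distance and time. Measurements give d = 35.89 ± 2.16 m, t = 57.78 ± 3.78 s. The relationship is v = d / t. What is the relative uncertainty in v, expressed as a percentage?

Each factor contributes (exponent × relative error)² to (δv/v)²:
  (1·δd/d)² = (1×0.0602)² = 0.00362;  (-1·δt/t)² = (-1×0.0654)² = 0.00428
δv/v = √(0.00790) = 0.0889

8.89%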